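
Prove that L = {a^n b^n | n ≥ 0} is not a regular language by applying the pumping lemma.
Assume L is regular with pumping length p. Idea: pumping the a-block changes the count balance.
Choose s = a^p b^p (length 2p ≥ p). By the pumping lemma, s = xyz with |xy| ≤ p, |y| > 0. So y = a^k for some k > 0 (since xy is entirely within the a's). Pumping gives xy²z = a^(p+k) b^p, which is not in L since p+k ≠ p.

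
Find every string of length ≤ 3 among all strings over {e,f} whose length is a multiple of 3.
ε, eee, eef, efe, eff, fee, fef, ffe, fff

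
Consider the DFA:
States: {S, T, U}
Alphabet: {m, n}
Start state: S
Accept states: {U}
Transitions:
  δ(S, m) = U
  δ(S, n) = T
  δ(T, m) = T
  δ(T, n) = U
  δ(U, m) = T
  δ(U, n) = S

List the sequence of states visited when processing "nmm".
read 'n': S → T
  read 'm': T → T
  read 'm': T → T
S -> T -> T -> T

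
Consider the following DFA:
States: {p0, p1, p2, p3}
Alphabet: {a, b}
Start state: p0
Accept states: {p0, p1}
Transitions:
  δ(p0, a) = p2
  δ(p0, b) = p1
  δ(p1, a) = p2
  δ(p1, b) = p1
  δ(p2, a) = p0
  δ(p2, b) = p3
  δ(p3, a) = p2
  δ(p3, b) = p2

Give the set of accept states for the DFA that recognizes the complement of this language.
Complement accept states = All states \ Original accept states
= {p0, p1, p2, p3} \ {p0, p1}
{p2, p3}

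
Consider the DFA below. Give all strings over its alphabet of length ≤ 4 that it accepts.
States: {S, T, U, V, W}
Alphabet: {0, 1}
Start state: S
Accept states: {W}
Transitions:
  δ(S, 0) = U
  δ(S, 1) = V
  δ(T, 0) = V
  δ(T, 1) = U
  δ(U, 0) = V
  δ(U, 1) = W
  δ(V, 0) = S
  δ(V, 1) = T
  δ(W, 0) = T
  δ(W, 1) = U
01, 0111, 1001, 1111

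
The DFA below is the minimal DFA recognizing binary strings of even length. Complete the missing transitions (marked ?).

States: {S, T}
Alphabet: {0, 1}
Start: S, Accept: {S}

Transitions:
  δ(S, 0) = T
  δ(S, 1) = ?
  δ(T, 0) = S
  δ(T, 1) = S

From the language and accept set, identify what each state tracks — S: even length so far; T: odd length so far.
Each missing δ(q, a) is the state matching the new tracked value after reading a.
δ(S, 1) = T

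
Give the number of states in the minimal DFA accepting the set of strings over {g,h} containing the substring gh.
By Myhill–Nerode, count the distinguishable equivalence classes: three classes — no g yet / g seen but no gh / gh seen.
3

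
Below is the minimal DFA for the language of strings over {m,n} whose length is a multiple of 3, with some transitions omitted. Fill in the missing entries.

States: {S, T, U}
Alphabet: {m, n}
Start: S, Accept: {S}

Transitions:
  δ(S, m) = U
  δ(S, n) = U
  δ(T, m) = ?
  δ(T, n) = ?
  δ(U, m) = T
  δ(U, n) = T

From the language and accept set, identify what each state tracks — S: length ≡ 0 (mod 3); T: length ≡ 2 (mod 3); U: length ≡ 1 (mod 3).
Each missing δ(q, a) is the state matching the new tracked value after reading a.
δ(T, m) = S; δ(T, n) = S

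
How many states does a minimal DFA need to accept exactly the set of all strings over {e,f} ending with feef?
By Myhill–Nerode, count the distinguishable equivalence classes: 5 classes — one per longest suffix of the input that is a prefix of 'feef' (lengths 0 through 4); only the length-4 class is accepting.
5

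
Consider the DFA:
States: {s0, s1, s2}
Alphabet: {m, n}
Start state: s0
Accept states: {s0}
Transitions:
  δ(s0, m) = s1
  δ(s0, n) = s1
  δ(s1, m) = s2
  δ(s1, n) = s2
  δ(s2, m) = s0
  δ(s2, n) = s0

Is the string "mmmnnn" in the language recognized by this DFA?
Processing string "mmmnnn":
  s0 --m--> s1
  s1 --m--> s2
  s2 --m--> s0
  s0 --n--> s1
  s1 --n--> s2
  s2 --n--> s0
Final state: s0
Accept states: {s0}
Yes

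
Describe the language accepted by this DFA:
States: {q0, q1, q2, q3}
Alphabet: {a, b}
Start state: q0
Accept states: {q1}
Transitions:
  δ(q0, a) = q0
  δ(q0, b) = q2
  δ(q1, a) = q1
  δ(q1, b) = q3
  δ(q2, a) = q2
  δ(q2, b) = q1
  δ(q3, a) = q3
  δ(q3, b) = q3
Testing a few strings:
  'bab' → accept
  'b' → reject
  'a' → reject
  'ab' → reject
State roles: q0=zero b's; q1=two b's; q2=one b; q3=≥ three b's (dead)
All strings over {a,b} containing exactly two b's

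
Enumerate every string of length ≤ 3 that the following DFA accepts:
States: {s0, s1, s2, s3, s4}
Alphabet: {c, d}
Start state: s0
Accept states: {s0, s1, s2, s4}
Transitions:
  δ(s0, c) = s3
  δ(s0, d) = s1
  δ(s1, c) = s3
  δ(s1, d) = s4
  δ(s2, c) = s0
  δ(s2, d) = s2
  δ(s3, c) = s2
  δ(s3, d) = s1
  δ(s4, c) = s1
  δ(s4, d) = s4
ε, d, cc, cd, dd, ccc, ccd, cdd, dcc, dcd, ddc, ddd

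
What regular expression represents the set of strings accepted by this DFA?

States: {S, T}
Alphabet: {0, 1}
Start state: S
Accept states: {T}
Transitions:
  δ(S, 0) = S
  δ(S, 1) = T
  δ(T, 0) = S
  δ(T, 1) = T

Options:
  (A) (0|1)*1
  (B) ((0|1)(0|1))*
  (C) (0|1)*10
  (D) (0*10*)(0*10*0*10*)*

Check each option against the DFA on short strings; one disagreement eliminates an option:
  (A) (0|1)*1: agrees with the DFA on every string of length ≤ 6
  (B) ((0|1)(0|1))*: on ε the DFA stays in S and rejects (S ∉ Accept), but the regex matches it → eliminate
  (C) (0|1)*10: on '1' the DFA goes S → T and accepts (T ∈ Accept), but the regex does not match it → eliminate
  (D) (0*10*)(0*10*0*10*)*: on '10' the DFA goes S → T → S and rejects (S ∉ Accept), but the regex matches it → eliminate
Only (A) is consistent with the DFA.
(A) (0|1)*1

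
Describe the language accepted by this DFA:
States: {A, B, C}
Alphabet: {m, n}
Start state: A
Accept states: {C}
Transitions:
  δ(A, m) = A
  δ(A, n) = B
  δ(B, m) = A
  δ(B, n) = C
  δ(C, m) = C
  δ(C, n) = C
Testing a few strings:
  'mn' → reject
  'mnmm' → reject
  'nnmm' → accept
  'nn' → accept
State roles: A=no progress toward nn; B=one trailing n; C=substring nn seen
All strings over {m,n} containing the substring nn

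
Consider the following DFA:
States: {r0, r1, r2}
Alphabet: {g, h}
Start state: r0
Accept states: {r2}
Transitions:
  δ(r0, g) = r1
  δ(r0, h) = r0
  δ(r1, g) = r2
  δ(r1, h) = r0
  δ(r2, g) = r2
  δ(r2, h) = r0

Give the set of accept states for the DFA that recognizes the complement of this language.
Complement accept states = All states \ Original accept states
= {r0, r1, r2} \ {r2}
{r0, r1}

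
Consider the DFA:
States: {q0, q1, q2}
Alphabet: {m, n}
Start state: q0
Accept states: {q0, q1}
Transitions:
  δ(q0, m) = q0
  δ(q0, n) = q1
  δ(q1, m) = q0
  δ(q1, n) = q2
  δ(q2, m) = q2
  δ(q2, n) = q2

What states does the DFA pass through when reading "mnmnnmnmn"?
read 'm': q0 → q0
  read 'n': q0 → q1
  read 'm': q1 → q0
  read 'n': q0 → q1
  read 'n': q1 → q2
  read 'm': q2 → q2
  read 'n': q2 → q2
  read 'm': q2 → q2
  read 'n': q2 → q2
q0 -> q0 -> q1 -> q0 -> q1 -> q2 -> q2 -> q2 -> q2 -> q2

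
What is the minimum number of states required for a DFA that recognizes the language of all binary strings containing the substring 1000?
By Myhill–Nerode, count the distinguishable equivalence classes: 5 classes — one per longest suffix of the input that is a prefix of '1000' (lengths 0 through 3), plus an absorbing 'already seen 1000' class.
5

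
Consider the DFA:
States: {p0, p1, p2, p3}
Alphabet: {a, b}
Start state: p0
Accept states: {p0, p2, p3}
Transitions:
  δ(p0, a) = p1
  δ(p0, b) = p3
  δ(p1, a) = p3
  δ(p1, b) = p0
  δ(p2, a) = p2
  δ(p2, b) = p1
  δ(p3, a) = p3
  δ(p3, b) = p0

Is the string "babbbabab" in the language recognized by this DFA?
Processing string "babbbabab":
  p0 --b--> p3
  p3 --a--> p3
  p3 --b--> p0
  p0 --b--> p3
  p3 --b--> p0
  p0 --a--> p1
  p1 --b--> p0
  p0 --a--> p1
  p1 --b--> p0
Final state: p0
Accept states: {p0, p2, p3}
Yes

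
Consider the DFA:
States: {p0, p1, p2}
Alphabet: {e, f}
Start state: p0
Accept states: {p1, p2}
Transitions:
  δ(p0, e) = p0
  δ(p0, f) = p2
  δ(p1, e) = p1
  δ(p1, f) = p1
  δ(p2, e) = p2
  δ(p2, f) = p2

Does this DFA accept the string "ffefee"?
Processing string "ffefee":
  p0 --f--> p2
  p2 --f--> p2
  p2 --e--> p2
  p2 --f--> p2
  p2 --e--> p2
  p2 --e--> p2
Final state: p2
Accept states: {p1, p2}
Yes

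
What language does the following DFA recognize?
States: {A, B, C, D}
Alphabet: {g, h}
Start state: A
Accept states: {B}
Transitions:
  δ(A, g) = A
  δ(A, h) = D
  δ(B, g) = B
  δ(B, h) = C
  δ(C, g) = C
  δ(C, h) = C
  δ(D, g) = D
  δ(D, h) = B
Testing a few strings:
  'ghhg' → accept
  'h' → reject
  'gg' → reject
  'g' → reject
State roles: A=zero h's; B=two h's; C=≥ three h's (dead); D=one h
All strings over {g,h} containing exactly two h's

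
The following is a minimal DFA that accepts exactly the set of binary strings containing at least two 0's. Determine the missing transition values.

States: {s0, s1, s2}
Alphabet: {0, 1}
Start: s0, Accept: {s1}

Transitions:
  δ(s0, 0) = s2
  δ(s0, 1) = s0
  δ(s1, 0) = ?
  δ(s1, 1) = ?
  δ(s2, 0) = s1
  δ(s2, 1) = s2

From the language and accept set, identify what each state tracks — s0: zero 0's seen; s1: ≥ two 0's seen; s2: one 0 seen.
Each missing δ(q, a) is the state matching the new tracked value after reading a.
δ(s1, 0) = s1; δ(s1, 1) = s1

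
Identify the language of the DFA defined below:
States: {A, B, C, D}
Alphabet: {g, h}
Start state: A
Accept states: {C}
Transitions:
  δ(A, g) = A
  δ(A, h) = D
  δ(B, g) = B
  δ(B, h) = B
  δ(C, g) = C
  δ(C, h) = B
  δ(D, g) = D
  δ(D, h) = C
Testing a few strings:
  'hgh' → accept
  'ghh' → accept
  'g' → reject
  'ggh' → reject
State roles: A=zero h's; B=≥ three h's (dead); C=two h's; D=one h
All strings over {g,h} containing exactly two h's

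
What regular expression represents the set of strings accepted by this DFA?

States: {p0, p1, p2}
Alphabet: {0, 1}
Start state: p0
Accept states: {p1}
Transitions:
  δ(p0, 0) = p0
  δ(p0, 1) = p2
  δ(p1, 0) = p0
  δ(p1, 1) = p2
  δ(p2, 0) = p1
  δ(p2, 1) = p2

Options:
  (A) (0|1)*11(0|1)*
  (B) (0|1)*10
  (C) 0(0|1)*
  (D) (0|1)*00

Check each option against the DFA on short strings; one disagreement eliminates an option:
  (A) (0|1)*11(0|1)*: on '10' the DFA goes p0 → p2 → p1 and accepts (p1 ∈ Accept), but the regex does not match it → eliminate
  (B) (0|1)*10: agrees with the DFA on every string of length ≤ 6
  (C) 0(0|1)*: on '0' the DFA goes p0 → p0 and rejects (p0 ∉ Accept), but the regex matches it → eliminate
  (D) (0|1)*00: on '00' the DFA goes p0 → p0 → p0 and rejects (p0 ∉ Accept), but the regex matches it → eliminate
Only (B) is consistent with the DFA.
(B) (0|1)*10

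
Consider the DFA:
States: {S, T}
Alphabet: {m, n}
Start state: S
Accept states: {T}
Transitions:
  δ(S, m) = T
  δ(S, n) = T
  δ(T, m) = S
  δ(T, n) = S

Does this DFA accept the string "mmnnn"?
Processing string "mmnnn":
  S --m--> T
  T --m--> S
  S --n--> T
  T --n--> S
  S --n--> T
Final state: T
Accept states: {T}
Yes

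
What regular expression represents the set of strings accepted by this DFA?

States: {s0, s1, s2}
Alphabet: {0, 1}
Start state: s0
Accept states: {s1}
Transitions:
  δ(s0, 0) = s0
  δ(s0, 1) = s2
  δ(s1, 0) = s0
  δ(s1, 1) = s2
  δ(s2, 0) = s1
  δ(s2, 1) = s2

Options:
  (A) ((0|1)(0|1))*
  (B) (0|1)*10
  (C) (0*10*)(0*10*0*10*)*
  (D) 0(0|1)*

Check each option against the DFA on short strings; one disagreement eliminates an option:
  (A) ((0|1)(0|1))*: on ε the DFA stays in s0 and rejects (s0 ∉ Accept), but the regex matches it → eliminate
  (B) (0|1)*10: agrees with the DFA on every string of length ≤ 6
  (C) (0*10*)(0*10*0*10*)*: on '1' the DFA goes s0 → s2 and rejects (s2 ∉ Accept), but the regex matches it → eliminate
  (D) 0(0|1)*: on '0' the DFA goes s0 → s0 and rejects (s0 ∉ Accept), but the regex matches it → eliminate
Only (B) is consistent with the DFA.
(B) (0|1)*10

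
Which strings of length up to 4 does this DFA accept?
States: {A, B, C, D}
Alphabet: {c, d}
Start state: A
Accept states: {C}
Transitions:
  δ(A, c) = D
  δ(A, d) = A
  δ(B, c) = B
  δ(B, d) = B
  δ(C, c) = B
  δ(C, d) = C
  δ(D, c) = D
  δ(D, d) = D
None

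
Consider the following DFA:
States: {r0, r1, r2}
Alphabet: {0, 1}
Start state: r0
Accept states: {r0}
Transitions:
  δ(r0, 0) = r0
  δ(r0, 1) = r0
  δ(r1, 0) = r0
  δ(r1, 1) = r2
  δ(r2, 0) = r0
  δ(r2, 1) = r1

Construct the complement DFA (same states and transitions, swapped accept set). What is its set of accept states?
Complement accept states = All states \ Original accept states
= {r0, r1, r2} \ {r0}
{r1, r2}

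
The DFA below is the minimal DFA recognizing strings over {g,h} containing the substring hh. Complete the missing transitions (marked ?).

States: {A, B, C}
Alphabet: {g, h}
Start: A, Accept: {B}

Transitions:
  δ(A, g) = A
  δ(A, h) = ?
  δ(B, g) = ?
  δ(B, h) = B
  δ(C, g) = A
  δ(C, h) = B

From the language and accept set, identify what each state tracks — A: no progress toward hh; B: substring hh seen; C: one trailing h.
Each missing δ(q, a) is the state matching the new tracked value after reading a.
δ(A, h) = C; δ(B, g) = B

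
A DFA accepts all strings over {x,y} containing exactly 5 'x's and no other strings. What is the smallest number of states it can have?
By Myhill–Nerode, count the distinguishable equivalence classes: 7 classes — having seen 0, 1, …, 5, or >5 copies of 'x'; the count-5 class is the only accepting one and >5 is dead.
7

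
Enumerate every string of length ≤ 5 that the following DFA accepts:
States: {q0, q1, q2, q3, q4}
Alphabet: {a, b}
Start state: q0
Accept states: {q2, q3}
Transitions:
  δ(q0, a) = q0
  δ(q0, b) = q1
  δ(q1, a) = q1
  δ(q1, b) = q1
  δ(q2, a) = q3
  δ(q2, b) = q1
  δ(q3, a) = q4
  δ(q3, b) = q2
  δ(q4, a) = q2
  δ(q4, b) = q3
None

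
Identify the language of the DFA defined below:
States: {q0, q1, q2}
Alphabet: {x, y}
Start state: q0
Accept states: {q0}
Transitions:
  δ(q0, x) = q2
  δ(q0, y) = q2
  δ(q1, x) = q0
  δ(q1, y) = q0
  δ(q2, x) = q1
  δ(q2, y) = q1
Testing a few strings:
  'x' → reject
  'yx' → reject
  'yxxy' → reject
  'yy' → reject
State roles: q0=length ≡ 0 (mod 3); q1=length ≡ 2 (mod 3); q2=length ≡ 1 (mod 3)
All strings over {x,y} whose length is a multiple of 3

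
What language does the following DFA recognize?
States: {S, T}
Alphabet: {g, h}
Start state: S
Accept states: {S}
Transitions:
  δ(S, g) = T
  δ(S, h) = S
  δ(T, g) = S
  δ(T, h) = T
Testing a few strings:
  'ggh' → accept
  'gg' → accept
  'hg' → reject
  'h' → accept
State roles: S=even number of g's so far; T=odd number of g's so far
All strings over {g,h} with an even number of g's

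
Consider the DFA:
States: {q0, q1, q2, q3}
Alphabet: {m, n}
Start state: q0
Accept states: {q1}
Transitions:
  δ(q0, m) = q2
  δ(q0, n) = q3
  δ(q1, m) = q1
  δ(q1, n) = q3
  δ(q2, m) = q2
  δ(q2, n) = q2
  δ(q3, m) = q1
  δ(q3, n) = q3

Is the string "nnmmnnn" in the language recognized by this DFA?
Processing string "nnmmnnn":
  q0 --n--> q3
  q3 --n--> q3
  q3 --m--> q1
  q1 --m--> q1
  q1 --n--> q3
  q3 --n--> q3
  q3 --n--> q3
Final state: q3
Accept states: {q1}
No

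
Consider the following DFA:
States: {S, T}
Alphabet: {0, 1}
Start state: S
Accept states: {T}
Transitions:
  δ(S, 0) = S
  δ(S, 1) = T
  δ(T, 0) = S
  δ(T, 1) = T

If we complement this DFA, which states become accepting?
Complement accept states = All states \ Original accept states
= {S, T} \ {T}
{S}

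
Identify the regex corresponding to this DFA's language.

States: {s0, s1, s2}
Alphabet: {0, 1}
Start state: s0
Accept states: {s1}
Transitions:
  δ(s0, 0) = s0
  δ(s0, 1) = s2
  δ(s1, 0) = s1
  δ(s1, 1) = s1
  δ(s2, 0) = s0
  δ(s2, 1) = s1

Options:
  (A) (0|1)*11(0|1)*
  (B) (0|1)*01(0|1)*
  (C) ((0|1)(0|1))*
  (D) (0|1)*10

Check each option against the DFA on short strings; one disagreement eliminates an option:
  (A) (0|1)*11(0|1)*: agrees with the DFA on every string of length ≤ 6
  (B) (0|1)*01(0|1)*: on '01' the DFA goes s0 → s0 → s2 and rejects (s2 ∉ Accept), but the regex matches it → eliminate
  (C) ((0|1)(0|1))*: on ε the DFA stays in s0 and rejects (s0 ∉ Accept), but the regex matches it → eliminate
  (D) (0|1)*10: on '10' the DFA goes s0 → s2 → s0 and rejects (s0 ∉ Accept), but the regex matches it → eliminate
Only (A) is consistent with the DFA.
(A) (0|1)*11(0|1)*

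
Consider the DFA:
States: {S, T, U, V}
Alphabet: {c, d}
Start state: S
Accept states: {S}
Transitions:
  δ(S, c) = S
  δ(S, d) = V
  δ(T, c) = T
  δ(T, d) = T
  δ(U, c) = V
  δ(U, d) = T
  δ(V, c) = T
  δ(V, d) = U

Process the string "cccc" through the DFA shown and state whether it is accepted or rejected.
Processing string "cccc":
  S --c--> S
  S --c--> S
  S --c--> S
  S --c--> S
Final state: S
Accept states: {S}
Yes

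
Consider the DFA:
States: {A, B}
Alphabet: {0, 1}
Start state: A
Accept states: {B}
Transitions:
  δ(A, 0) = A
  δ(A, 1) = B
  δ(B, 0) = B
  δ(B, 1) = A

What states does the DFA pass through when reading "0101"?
read '0': A → A
  read '1': A → B
  read '0': B → B
  read '1': B → A
A -> A -> B -> B -> A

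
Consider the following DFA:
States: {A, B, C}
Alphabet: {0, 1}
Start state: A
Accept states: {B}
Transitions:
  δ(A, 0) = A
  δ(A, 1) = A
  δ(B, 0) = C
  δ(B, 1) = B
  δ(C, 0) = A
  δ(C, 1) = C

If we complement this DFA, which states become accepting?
Complement accept states = All states \ Original accept states
= {A, B, C} \ {B}
{A, C}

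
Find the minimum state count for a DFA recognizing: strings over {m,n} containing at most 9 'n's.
By Myhill–Nerode, count the distinguishable equivalence classes: 11 classes — having seen 0, 1, …, 9, or >9 copies of 'n'; counts 0 through 9 are accepting and >9 is dead.
11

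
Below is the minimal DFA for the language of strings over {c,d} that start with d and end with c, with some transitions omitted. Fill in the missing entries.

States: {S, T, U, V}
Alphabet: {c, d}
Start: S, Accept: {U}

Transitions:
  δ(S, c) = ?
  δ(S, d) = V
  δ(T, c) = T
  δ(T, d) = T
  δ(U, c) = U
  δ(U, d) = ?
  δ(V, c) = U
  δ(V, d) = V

From the language and accept set, identify what each state tracks — S: no input read; T: started with c (dead); U: started with d, last symbol c; V: started with d, last symbol d.
Each missing δ(q, a) is the state matching the new tracked value after reading a.
δ(S, c) = T; δ(U, d) = V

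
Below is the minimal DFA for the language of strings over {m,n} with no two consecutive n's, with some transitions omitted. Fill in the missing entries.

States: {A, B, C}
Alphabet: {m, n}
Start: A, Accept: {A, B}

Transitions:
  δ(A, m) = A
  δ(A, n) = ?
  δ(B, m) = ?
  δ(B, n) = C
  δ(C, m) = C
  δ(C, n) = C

From the language and accept set, identify what each state tracks — A: last symbol not n (ok); B: last symbol n (ok); C: saw nn (dead).
Each missing δ(q, a) is the state matching the new tracked value after reading a.
δ(A, n) = B; δ(B, m) = A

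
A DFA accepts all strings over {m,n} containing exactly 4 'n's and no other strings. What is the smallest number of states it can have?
By Myhill–Nerode, count the distinguishable equivalence classes: 6 classes — having seen 0, 1, …, 4, or >4 copies of 'n'; the count-4 class is the only accepting one and >4 is dead.
6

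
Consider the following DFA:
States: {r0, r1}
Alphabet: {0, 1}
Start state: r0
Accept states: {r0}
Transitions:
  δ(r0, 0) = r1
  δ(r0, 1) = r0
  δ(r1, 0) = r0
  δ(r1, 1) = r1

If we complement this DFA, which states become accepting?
Complement accept states = All states \ Original accept states
= {r0, r1} \ {r0}
{r1}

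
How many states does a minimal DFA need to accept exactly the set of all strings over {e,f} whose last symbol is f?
By Myhill–Nerode, count the distinguishable equivalence classes: 2^1 = 2 classes — the DFA must remember the last 1 symbol read; every pair of distinct length-1 suffixes is distinguishable by some continuation.
2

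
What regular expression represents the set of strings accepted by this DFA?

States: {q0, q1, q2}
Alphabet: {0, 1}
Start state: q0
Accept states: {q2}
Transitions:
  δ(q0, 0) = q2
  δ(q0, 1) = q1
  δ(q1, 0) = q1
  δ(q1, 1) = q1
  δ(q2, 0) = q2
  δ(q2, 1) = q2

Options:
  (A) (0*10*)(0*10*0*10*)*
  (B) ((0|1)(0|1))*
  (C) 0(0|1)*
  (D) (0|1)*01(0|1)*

Check each option against the DFA on short strings; one disagreement eliminates an option:
  (A) (0*10*)(0*10*0*10*)*: on '0' the DFA goes q0 → q2 and accepts (q2 ∈ Accept), but the regex does not match it → eliminate
  (B) ((0|1)(0|1))*: on ε the DFA stays in q0 and rejects (q0 ∉ Accept), but the regex matches it → eliminate
  (C) 0(0|1)*: agrees with the DFA on every string of length ≤ 6
  (D) (0|1)*01(0|1)*: on '0' the DFA goes q0 → q2 and accepts (q2 ∈ Accept), but the regex does not match it → eliminate
Only (C) is consistent with the DFA.
(C) 0(0|1)*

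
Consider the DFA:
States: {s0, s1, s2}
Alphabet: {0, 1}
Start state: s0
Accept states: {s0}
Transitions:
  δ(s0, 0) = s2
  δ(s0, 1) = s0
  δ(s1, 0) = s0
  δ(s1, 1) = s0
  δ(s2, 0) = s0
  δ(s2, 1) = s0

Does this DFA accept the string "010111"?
Processing string "010111":
  s0 --0--> s2
  s2 --1--> s0
  s0 --0--> s2
  s2 --1--> s0
  s0 --1--> s0
  s0 --1--> s0
Final state: s0
Accept states: {s0}
Yes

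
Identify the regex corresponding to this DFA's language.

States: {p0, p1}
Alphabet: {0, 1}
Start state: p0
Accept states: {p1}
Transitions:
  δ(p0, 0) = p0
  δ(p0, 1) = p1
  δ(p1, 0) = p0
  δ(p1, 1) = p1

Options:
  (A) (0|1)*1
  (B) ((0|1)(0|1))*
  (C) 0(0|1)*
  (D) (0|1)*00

Check each option against the DFA on short strings; one disagreement eliminates an option:
  (A) (0|1)*1: agrees with the DFA on every string of length ≤ 6
  (B) ((0|1)(0|1))*: on ε the DFA stays in p0 and rejects (p0 ∉ Accept), but the regex matches it → eliminate
  (C) 0(0|1)*: on '0' the DFA goes p0 → p0 and rejects (p0 ∉ Accept), but the regex matches it → eliminate
  (D) (0|1)*00: on '1' the DFA goes p0 → p1 and accepts (p1 ∈ Accept), but the regex does not match it → eliminate
Only (A) is consistent with the DFA.
(A) (0|1)*1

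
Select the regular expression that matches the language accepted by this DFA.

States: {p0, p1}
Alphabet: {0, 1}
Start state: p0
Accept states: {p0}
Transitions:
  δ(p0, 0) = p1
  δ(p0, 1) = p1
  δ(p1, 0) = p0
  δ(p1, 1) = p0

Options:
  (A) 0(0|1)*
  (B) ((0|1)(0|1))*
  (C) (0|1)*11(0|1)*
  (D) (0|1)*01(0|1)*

Check each option against the DFA on short strings; one disagreement eliminates an option:
  (A) 0(0|1)*: on ε the DFA stays in p0 and accepts (p0 ∈ Accept), but the regex does not match it → eliminate
  (B) ((0|1)(0|1))*: agrees with the DFA on every string of length ≤ 6
  (C) (0|1)*11(0|1)*: on ε the DFA stays in p0 and accepts (p0 ∈ Accept), but the regex does not match it → eliminate
  (D) (0|1)*01(0|1)*: on ε the DFA stays in p0 and accepts (p0 ∈ Accept), but the regex does not match it → eliminate
Only (B) is consistent with the DFA.
(B) ((0|1)(0|1))*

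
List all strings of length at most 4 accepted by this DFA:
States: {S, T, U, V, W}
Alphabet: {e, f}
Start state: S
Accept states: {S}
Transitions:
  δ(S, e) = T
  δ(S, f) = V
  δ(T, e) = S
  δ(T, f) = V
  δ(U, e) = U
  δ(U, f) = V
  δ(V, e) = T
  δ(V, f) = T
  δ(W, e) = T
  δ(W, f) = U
ε, ee, fee, ffe, eeee, efee, effe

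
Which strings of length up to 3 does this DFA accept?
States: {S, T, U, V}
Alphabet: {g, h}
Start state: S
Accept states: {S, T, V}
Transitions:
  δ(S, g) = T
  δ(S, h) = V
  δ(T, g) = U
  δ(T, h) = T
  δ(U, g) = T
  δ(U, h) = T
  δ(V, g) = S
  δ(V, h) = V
ε, g, h, gh, hg, hh, ggg, ggh, ghh, hgg, hgh, hhg, hhh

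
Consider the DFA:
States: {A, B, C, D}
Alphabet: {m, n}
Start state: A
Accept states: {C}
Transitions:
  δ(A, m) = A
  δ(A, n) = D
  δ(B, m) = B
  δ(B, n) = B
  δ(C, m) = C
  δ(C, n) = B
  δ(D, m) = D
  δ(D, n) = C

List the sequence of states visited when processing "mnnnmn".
read 'm': A → A
  read 'n': A → D
  read 'n': D → C
  read 'n': C → B
  read 'm': B → B
  read 'n': B → B
A -> A -> D -> C -> B -> B -> B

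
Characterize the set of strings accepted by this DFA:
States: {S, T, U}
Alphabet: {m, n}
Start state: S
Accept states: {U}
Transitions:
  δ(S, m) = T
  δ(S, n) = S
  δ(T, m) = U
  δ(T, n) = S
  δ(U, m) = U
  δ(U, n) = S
Testing a few strings:
  'mmm' → accept
  'mmmn' → reject
  'nm' → reject
  'nmm' → accept
State roles: S=last symbol not m; T=one trailing m; U=two trailing m's
All strings over {m,n} ending with mm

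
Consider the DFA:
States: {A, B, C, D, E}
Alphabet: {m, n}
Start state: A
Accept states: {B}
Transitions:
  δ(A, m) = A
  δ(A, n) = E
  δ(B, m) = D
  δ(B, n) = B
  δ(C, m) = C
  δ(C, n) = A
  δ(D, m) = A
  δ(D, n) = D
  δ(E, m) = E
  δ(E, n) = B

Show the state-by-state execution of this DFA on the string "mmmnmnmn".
read 'm': A → A
  read 'm': A → A
  read 'm': A → A
  read 'n': A → E
  read 'm': E → E
  read 'n': E → B
  read 'm': B → D
  read 'n': D → D
A -> A -> A -> A -> E -> E -> B -> D -> D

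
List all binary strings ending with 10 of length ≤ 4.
10, 010, 110, 0010, 0110, 1010, 1110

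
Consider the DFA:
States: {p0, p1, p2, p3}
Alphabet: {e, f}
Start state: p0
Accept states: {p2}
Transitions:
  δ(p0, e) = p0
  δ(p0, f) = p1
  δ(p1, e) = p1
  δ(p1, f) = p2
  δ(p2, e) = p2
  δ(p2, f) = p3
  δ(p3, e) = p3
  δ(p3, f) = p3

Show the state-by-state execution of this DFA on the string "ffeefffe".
read 'f': p0 → p1
  read 'f': p1 → p2
  read 'e': p2 → p2
  read 'e': p2 → p2
  read 'f': p2 → p3
  read 'f': p3 → p3
  read 'f': p3 → p3
  read 'e': p3 → p3
p0 -> p1 -> p2 -> p2 -> p2 -> p3 -> p3 -> p3 -> p3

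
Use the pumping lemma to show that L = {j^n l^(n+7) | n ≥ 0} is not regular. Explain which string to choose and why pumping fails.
Assume L is regular with pumping length p. Idea: pumping the j-block breaks the fixed offset of 7.
Choose s = j^p l^(p+7) ∈ L. By the pumping lemma, s = xyz with |xy| ≤ p, |y| > 0, so y = j^k with k ≥ 1. Then xy²z = j^(p+k) l^(p+7). For this to be in L we would need p+7 = (p+k)+7, i.e. k = 0, contradicting k ≥ 1. So xy²z ∉ L.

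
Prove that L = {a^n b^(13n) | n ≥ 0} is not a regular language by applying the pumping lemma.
Assume L is regular with pumping length p. Idea: pumping the a-block breaks the 1:13 ratio.
Choose s = a^p b^(13p) (length 14p ≥ p). By the pumping lemma, s = xyz with |xy| ≤ p, |y| > 0, so y = a^k with k ≥ 1. Then xy²z = a^(p+k) b^(13p). For this to be in L we would need 13p = 13(p+k), i.e. 13k = 0, contradicting k ≥ 1. So xy²z ∉ L.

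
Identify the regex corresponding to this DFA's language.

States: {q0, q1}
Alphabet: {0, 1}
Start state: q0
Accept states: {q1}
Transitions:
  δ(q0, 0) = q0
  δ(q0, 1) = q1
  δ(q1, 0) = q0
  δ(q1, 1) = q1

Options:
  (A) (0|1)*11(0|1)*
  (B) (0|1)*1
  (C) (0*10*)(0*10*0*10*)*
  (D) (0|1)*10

Check each option against the DFA on short strings; one disagreement eliminates an option:
  (A) (0|1)*11(0|1)*: on '1' the DFA goes q0 → q1 and accepts (q1 ∈ Accept), but the regex does not match it → eliminate
  (B) (0|1)*1: agrees with the DFA on every string of length ≤ 6
  (C) (0*10*)(0*10*0*10*)*: on '10' the DFA goes q0 → q1 → q0 and rejects (q0 ∉ Accept), but the regex matches it → eliminate
  (D) (0|1)*10: on '1' the DFA goes q0 → q1 and accepts (q1 ∈ Accept), but the regex does not match it → eliminate
Only (B) is consistent with the DFA.
(B) (0|1)*1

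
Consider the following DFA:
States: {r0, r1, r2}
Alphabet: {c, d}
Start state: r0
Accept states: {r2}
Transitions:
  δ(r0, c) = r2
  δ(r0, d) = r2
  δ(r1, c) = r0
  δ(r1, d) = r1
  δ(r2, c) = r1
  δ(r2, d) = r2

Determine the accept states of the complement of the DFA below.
Complement accept states = All states \ Original accept states
= {r0, r1, r2} \ {r2}
{r0, r1}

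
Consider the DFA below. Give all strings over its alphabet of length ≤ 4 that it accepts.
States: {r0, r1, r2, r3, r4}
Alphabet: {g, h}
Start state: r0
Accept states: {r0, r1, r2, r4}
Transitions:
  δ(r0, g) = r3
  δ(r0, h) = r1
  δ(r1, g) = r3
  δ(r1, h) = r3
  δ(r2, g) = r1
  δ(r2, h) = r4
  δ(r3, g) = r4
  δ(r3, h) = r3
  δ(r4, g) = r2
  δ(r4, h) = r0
ε, h, gg, ggg, ggh, ghg, hgg, hhg, gggg, gggh, gghh, ghgg, ghgh, ghhg, hggg, hggh, hghg, hhgg, hhgh, hhhg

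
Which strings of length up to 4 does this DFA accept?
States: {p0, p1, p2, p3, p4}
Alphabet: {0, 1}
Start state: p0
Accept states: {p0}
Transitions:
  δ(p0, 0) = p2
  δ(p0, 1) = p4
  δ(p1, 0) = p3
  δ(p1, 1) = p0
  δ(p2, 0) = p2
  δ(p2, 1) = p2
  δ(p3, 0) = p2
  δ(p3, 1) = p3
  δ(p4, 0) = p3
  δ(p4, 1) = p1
ε, 111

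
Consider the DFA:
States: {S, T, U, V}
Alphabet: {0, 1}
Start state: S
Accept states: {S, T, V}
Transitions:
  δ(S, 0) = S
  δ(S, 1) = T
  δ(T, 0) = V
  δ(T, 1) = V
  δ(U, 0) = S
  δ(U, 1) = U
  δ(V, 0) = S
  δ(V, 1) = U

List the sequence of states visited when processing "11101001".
read '1': S → T
  read '1': T → V
  read '1': V → U
  read '0': U → S
  read '1': S → T
  read '0': T → V
  read '0': V → S
  read '1': S → T
S -> T -> V -> U -> S -> T -> V -> S -> T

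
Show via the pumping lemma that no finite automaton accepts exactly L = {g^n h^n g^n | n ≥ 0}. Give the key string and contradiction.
Assume L is regular with pumping length p. Idea: pumping the first g-block unbalances it against the other two.
Choose s = g^p h^p g^p ∈ L (|s| = 3p ≥ p). By the pumping lemma, s = xyz with |xy| ≤ p, |y| > 0, so y = g^k with k ≥ 1, inside the first g-block. Then xy²z = g^(p+k) h^p g^p. The first block has length p+k ≠ p, so the three block lengths are no longer equal and xy²z ∉ L.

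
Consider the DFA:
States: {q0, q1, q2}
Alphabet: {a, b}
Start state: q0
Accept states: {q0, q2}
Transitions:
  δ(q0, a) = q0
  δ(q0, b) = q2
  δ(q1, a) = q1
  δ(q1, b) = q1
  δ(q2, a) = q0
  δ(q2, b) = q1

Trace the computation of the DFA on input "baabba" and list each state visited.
read 'b': q0 → q2
  read 'a': q2 → q0
  read 'a': q0 → q0
  read 'b': q0 → q2
  read 'b': q2 → q1
  read 'a': q1 → q1
q0 -> q2 -> q0 -> q0 -> q2 -> q1 -> q1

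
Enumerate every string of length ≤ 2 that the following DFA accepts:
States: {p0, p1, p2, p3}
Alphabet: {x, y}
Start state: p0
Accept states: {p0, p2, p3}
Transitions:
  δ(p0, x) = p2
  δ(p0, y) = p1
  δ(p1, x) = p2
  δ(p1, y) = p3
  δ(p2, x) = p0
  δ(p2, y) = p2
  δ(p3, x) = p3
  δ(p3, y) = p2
ε, x, xx, xy, yx, yy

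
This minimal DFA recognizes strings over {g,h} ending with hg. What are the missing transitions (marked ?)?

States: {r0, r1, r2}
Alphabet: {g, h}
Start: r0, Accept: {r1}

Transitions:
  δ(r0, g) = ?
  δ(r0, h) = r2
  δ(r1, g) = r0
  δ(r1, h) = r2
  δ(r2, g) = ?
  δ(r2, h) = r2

From the language and accept set, identify what each state tracks — r0: no suffix match; r1: suffix is hg; r2: one trailing h.
Each missing δ(q, a) is the state matching the new tracked value after reading a.
δ(r0, g) = r0; δ(r2, g) = r1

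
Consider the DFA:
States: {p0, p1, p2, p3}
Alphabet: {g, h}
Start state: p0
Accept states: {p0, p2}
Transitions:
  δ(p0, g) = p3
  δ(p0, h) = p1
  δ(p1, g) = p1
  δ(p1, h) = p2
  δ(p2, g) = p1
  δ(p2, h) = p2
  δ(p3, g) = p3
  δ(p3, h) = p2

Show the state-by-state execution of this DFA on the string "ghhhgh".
read 'g': p0 → p3
  read 'h': p3 → p2
  read 'h': p2 → p2
  read 'h': p2 → p2
  read 'g': p2 → p1
  read 'h': p1 → p2
p0 -> p3 -> p2 -> p2 -> p2 -> p1 -> p2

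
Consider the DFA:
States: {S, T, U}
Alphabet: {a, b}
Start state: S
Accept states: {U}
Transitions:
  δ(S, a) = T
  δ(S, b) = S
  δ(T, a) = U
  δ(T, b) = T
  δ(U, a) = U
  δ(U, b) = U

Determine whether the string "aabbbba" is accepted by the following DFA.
Processing string "aabbbba":
  S --a--> T
  T --a--> U
  U --b--> U
  U --b--> U
  U --b--> U
  U --b--> U
  U --a--> U
Final state: U
Accept states: {U}
Yes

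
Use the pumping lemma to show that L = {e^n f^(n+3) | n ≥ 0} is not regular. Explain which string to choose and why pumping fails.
Assume L is regular with pumping length p. Idea: pumping the e-block breaks the fixed offset of 3.
Choose s = e^p f^(p+3) ∈ L. By the pumping lemma, s = xyz with |xy| ≤ p, |y| > 0, so y = e^k with k ≥ 1. Then xy²z = e^(p+k) f^(p+3). For this to be in L we would need p+3 = (p+k)+3, i.e. k = 0, contradicting k ≥ 1. So xy²z ∉ L.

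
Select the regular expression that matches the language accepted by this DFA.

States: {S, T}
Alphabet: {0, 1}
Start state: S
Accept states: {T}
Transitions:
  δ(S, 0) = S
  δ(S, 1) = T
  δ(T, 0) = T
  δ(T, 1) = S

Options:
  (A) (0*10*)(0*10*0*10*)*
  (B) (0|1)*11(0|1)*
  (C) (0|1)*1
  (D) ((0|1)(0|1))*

Check each option against the DFA on short strings; one disagreement eliminates an option:
  (A) (0*10*)(0*10*0*10*)*: agrees with the DFA on every string of length ≤ 6
  (B) (0|1)*11(0|1)*: on '1' the DFA goes S → T and accepts (T ∈ Accept), but the regex does not match it → eliminate
  (C) (0|1)*1: on '10' the DFA goes S → T → T and accepts (T ∈ Accept), but the regex does not match it → eliminate
  (D) ((0|1)(0|1))*: on ε the DFA stays in S and rejects (S ∉ Accept), but the regex matches it → eliminate
Only (A) is consistent with the DFA.
(A) (0*10*)(0*10*0*10*)*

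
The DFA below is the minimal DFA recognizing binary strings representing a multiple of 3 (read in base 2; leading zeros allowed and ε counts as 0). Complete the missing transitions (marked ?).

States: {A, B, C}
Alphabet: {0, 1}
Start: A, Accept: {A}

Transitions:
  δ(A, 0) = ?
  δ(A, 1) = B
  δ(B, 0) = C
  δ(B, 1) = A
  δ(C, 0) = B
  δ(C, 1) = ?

From the language and accept set, identify what each state tracks — A: value ≡ 0 (mod 3); B: value ≡ 1 (mod 3); C: value ≡ 2 (mod 3).
Each missing δ(q, a) is the state matching the new tracked value after reading a.
δ(A, 0) = A; δ(C, 1) = C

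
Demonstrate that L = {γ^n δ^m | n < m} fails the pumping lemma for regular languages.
Assume L is regular with pumping length p. Idea: pumping up the γ-block makes the γ-count reach the δ-count.
Choose s = γ^p δ^(p+1) ∈ L. By the pumping lemma, s = xyz with |xy| ≤ p, |y| > 0, so y = γ^k with k ≥ 1. Then xy²z = γ^(p+k) δ^(p+1). Since p+k ≥ p+1, the number of γ's is no longer strictly less than the number of δ's, so xy²z ∉ L.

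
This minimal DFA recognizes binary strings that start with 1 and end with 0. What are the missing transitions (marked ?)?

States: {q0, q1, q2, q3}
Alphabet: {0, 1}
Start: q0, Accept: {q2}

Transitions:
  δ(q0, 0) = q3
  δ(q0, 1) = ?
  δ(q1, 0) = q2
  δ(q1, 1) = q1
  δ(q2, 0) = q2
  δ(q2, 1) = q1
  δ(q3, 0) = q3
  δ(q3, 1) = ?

From the language and accept set, identify what each state tracks — q0: no input read; q1: started with 1, last symbol 1; q2: started with 1, last symbol 0; q3: started with 0 (dead).
Each missing δ(q, a) is the state matching the new tracked value after reading a.
δ(q0, 1) = q1; δ(q3, 1) = q3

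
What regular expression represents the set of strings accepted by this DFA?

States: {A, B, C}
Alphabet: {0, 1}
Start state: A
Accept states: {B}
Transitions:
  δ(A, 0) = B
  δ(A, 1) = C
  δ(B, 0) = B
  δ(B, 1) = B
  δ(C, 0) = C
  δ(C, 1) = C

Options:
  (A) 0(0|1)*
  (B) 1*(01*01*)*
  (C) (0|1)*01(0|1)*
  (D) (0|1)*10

Check each option against the DFA on short strings; one disagreement eliminates an option:
  (A) 0(0|1)*: agrees with the DFA on every string of length ≤ 6
  (B) 1*(01*01*)*: on ε the DFA stays in A and rejects (A ∉ Accept), but the regex matches it → eliminate
  (C) (0|1)*01(0|1)*: on '0' the DFA goes A → B and accepts (B ∈ Accept), but the regex does not match it → eliminate
  (D) (0|1)*10: on '0' the DFA goes A → B and accepts (B ∈ Accept), but the regex does not match it → eliminate
Only (A) is consistent with the DFA.
(A) 0(0|1)*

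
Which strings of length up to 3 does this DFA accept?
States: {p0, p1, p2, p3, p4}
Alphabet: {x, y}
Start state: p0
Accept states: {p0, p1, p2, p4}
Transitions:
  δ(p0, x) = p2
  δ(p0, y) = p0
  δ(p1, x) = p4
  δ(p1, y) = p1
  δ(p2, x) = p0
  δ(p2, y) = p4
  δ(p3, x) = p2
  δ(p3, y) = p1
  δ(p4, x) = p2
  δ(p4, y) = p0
ε, x, y, xx, xy, yx, yy, xxx, xxy, xyx, xyy, yxx, yxy, yyx, yyy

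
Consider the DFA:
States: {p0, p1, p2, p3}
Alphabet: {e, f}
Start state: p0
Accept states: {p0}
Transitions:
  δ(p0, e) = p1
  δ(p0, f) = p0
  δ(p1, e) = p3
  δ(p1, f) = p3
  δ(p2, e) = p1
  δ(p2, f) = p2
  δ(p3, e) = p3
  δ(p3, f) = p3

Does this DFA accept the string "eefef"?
Processing string "eefef":
  p0 --e--> p1
  p1 --e--> p3
  p3 --f--> p3
  p3 --e--> p3
  p3 --f--> p3
Final state: p3
Accept states: {p0}
No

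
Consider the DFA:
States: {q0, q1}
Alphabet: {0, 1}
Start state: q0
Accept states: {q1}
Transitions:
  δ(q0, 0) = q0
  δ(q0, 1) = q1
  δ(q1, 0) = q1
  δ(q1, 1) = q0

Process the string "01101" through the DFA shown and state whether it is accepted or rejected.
Processing string "01101":
  q0 --0--> q0
  q0 --1--> q1
  q1 --1--> q0
  q0 --0--> q0
  q0 --1--> q1
Final state: q1
Accept states: {q1}
Yes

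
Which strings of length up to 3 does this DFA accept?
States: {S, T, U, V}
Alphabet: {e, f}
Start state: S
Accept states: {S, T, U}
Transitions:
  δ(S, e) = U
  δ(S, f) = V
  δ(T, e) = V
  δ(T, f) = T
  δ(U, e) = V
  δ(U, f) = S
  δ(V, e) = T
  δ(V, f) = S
ε, e, ef, fe, ff, eee, eef, efe, fef, ffe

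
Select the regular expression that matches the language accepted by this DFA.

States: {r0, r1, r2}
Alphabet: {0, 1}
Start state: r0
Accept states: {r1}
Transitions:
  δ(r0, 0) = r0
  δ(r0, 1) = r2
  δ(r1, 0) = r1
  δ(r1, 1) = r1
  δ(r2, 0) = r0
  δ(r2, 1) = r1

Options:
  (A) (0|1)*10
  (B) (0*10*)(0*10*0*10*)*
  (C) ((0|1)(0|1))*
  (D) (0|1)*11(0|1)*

Check each option against the DFA on short strings; one disagreement eliminates an option:
  (A) (0|1)*10: on '10' the DFA goes r0 → r2 → r0 and rejects (r0 ∉ Accept), but the regex matches it → eliminate
  (B) (0*10*)(0*10*0*10*)*: on '1' the DFA goes r0 → r2 and rejects (r2 ∉ Accept), but the regex matches it → eliminate
  (C) ((0|1)(0|1))*: on ε the DFA stays in r0 and rejects (r0 ∉ Accept), but the regex matches it → eliminate
  (D) (0|1)*11(0|1)*: agrees with the DFA on every string of length ≤ 6
Only (D) is consistent with the DFA.
(D) (0|1)*11(0|1)*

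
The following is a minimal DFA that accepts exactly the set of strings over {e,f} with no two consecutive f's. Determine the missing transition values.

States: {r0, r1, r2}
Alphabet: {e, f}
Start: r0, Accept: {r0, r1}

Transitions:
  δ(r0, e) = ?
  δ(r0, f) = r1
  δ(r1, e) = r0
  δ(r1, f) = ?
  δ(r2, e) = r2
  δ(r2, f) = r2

From the language and accept set, identify what each state tracks — r0: last symbol not f (ok); r1: last symbol f (ok); r2: saw ff (dead).
Each missing δ(q, a) is the state matching the new tracked value after reading a.
δ(r0, e) = r0; δ(r1, f) = r2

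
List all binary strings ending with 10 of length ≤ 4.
10, 010, 110, 0010, 0110, 1010, 1110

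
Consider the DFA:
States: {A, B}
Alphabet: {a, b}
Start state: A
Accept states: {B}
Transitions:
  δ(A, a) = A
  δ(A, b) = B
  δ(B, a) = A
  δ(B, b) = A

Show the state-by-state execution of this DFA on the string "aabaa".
read 'a': A → A
  read 'a': A → A
  read 'b': A → B
  read 'a': B → A
  read 'a': A → A
A -> A -> A -> B -> A -> A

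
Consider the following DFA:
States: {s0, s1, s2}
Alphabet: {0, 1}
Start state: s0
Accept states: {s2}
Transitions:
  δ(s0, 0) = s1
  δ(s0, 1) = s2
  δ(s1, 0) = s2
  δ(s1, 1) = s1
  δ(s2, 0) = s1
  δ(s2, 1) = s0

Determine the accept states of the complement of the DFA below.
Complement accept states = All states \ Original accept states
= {s0, s1, s2} \ {s2}
{s0, s1}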